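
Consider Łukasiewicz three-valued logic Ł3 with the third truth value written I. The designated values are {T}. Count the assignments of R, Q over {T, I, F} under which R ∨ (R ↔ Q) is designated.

Of the 9 assignments, 5 give a value in {T}.

5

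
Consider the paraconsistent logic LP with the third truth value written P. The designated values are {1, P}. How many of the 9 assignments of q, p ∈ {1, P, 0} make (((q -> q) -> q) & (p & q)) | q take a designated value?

Of the 9 assignments, 6 give a value in {1, P}.

6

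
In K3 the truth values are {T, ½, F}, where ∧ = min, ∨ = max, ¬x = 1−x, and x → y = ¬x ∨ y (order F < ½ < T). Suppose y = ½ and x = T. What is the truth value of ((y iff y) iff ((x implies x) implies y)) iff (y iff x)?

½

y iff y = ½ iff ½ = ½
x implies x = T implies T = T
(x implies x) implies y = T implies ½ = ½
(y iff y) iff ((x implies x) implies y) = ½ iff ½ = ½
y iff x = ½ iff T = ½
((y iff y) iff ((x implies x) implies y)) iff (y iff x) = ½ iff ½ = ½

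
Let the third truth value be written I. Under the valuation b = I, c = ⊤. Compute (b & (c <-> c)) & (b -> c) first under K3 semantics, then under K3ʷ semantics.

In K3: c <-> c = ⊤ <-> ⊤ = ⊤
b & (c <-> c) = I & ⊤ = I
b -> c = I -> ⊤ = ⊤  [~I | ⊤]
(b & (c <-> c)) & (b -> c) = I & ⊤ = I
In K3ʷ: c <-> c = ⊤ <-> ⊤ = ⊤
b & (c <-> c) = I & ⊤ = I
b -> c = I -> ⊤ = I
(b & (c <-> c)) & (b -> c) = I & I = I

I; I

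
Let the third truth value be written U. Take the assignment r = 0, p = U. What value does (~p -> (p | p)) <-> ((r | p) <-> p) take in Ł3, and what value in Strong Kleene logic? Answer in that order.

In Ł3: ~p = ~U = U
p | p = U | U = U
~p -> (p | p) = U -> U = 1  [min(1, 1−½+½)]
r | p = 0 | U = U
(r | p) <-> p = U <-> U = 1
(~p -> (p | p)) <-> ((r | p) <-> p) = 1 <-> 1 = 1
In Strong Kleene logic: ~p = ~U = U
p | p = U | U = U
~p -> (p | p) = U -> U = U
r | p = 0 | U = U
(r | p) <-> p = U <-> U = U
(~p -> (p | p)) <-> ((r | p) <-> p) = U <-> U = U
They differ because Ł3 and Strong Kleene logic treat U differently under implication.

1; U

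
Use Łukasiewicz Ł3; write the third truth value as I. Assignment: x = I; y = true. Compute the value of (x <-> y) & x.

x <-> y = I <-> true = I  [1 − |½−1|]
(x <-> y) & x = I & I = I

I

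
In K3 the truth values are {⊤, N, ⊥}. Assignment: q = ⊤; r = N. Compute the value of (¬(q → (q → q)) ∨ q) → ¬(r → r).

q → q = ⊤ → ⊤ = ⊤
q → (q → q) = ⊤ → ⊤ = ⊤
¬(q → (q → q)) = ¬⊤ = ⊥
¬(q → (q → q)) ∨ q = ⊥ ∨ ⊤ = ⊤
r → r = N → N = N  [¬N ∨ N]
¬(r → r) = ¬N = N
(¬(q → (q → q)) ∨ q) → ¬(r → r) = ⊤ → N = N

N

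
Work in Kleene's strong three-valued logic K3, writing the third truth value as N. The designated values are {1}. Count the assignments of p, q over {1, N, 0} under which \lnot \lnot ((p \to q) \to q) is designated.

Designated under: (p=1, q=1); (p=1, q=0); (p=N, q=1); (p=0, q=1).

4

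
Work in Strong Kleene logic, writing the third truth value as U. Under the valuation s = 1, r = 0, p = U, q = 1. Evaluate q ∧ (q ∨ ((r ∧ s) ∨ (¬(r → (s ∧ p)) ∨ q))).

r ∧ s = 0 ∧ 1 = 0
s ∧ p = 1 ∧ U = U
r → (s ∧ p) = 0 → U = 1  [¬0 ∨ U]
¬(r → (s ∧ p)) = ¬1 = 0
¬(r → (s ∧ p)) ∨ q = 0 ∨ 1 = 1
(r ∧ s) ∨ (¬(r → (s ∧ p)) ∨ q) = 0 ∨ 1 = 1
q ∨ ((r ∧ s) ∨ (¬(r → (s ∧ p)) ∨ q)) = 1 ∨ 1 = 1
q ∧ (q ∨ ((r ∧ s) ∨ (¬(r → (s ∧ p)) ∨ q))) = 1 ∧ 1 = 1

1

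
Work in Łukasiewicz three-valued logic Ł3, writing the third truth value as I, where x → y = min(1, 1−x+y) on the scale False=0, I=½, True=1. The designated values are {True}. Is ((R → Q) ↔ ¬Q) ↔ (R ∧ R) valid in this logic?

Countermodel: R=True, Q=True gives False, which is not designated.

No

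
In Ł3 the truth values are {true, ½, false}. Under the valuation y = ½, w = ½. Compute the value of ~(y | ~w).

~w = ~½ = ½
y | ~w = ½ | ½ = ½
~(y | ~w) = ~½ = ½

½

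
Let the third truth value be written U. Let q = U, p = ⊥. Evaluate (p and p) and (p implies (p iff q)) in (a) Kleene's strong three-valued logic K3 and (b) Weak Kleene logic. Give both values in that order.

In Kleene's strong three-valued logic K3: p and p = ⊥ and ⊥ = ⊥
p iff q = ⊥ iff U = U
p implies (p iff q) = ⊥ implies U = ⊤  [not ⊥ or U]
(p and p) and (p implies (p iff q)) = ⊥ and ⊤ = ⊥
In Weak Kleene logic: p and p = ⊥ and ⊥ = ⊥
p iff q = ⊥ iff U = U
p implies (p iff q) = ⊥ implies U = U  [any arg is the third value ⇒ result is the third value]
(p and p) and (p implies (p iff q)) = ⊥ and U = U
They differ because Kleene's strong three-valued logic K3 and Weak Kleene logic treat U differently under the binary connectives.

⊥; U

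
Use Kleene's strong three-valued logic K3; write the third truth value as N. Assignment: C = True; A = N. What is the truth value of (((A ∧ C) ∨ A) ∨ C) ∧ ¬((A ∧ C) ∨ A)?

N

A ∧ C = N ∧ True = N
(A ∧ C) ∨ A = N ∨ N = N
((A ∧ C) ∨ A) ∨ C = N ∨ True = True
A ∧ C = N ∧ True = N
(A ∧ C) ∨ A = N ∨ N = N
¬((A ∧ C) ∨ A) = ¬N = N
(((A ∧ C) ∨ A) ∨ C) ∧ ¬((A ∧ C) ∨ A) = True ∧ N = N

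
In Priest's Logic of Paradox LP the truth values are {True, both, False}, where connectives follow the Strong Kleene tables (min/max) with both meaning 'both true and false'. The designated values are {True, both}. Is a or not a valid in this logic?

Every assignment of a over {True, both, False} gives a value in {True, both}.
In particular, with a=both: a or not a = both.

Yes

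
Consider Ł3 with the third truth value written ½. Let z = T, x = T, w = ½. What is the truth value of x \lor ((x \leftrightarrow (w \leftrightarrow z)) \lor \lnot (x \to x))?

w \leftrightarrow z = ½ \leftrightarrow T = ½
x \leftrightarrow (w \leftrightarrow z) = T \leftrightarrow ½ = ½
x \to x = T \to T = T
\lnot (x \to x) = \lnot T = F
(x \leftrightarrow (w \leftrightarrow z)) \lor \lnot (x \to x) = ½ \lor F = ½
x \lor ((x \leftrightarrow (w \leftrightarrow z)) \lor \lnot (x \to x)) = T \lor ½ = T

T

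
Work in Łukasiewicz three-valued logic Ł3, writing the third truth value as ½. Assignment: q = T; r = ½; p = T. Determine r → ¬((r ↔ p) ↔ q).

T

r ↔ p = ½ ↔ T = ½
(r ↔ p) ↔ q = ½ ↔ T = ½
¬((r ↔ p) ↔ q) = ¬½ = ½
r → ¬((r ↔ p) ↔ q) = ½ → ½ = T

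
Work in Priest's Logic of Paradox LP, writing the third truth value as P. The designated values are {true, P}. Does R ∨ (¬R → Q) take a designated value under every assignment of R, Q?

No

Countermodel: R=false, Q=false gives false, which is not designated.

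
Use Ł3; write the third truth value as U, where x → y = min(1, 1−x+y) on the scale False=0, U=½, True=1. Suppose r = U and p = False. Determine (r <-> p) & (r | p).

U

r <-> p = U <-> False = U  [1 − |½−0|]
r | p = U | False = U
(r <-> p) & (r | p) = U & U = U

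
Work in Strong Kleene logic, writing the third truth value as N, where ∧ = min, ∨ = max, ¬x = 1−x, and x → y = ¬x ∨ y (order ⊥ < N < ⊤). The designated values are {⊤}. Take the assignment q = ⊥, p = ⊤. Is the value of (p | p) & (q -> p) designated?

Yes

p | p = ⊤ | ⊤ = ⊤
q -> p = ⊥ -> ⊤ = ⊤
(p | p) & (q -> p) = ⊤ & ⊤ = ⊤
⊤ ∈ {⊤}.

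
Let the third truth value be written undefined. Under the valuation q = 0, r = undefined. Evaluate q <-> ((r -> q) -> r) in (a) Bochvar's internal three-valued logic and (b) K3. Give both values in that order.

undefined; undefined

In Bochvar's internal three-valued logic: r -> q = undefined -> 0 = undefined
(r -> q) -> r = undefined -> undefined = undefined
q <-> ((r -> q) -> r) = 0 <-> undefined = undefined
In K3: r -> q = undefined -> 0 = undefined  [~undefined | 0]
(r -> q) -> r = undefined -> undefined = undefined
q <-> ((r -> q) -> r) = 0 <-> undefined = undefined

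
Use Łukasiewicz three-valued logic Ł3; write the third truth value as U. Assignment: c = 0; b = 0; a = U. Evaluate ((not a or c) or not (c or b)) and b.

not a = not U = U
not a or c = U or 0 = U
c or b = 0 or 0 = 0
not (c or b) = not 0 = 1
(not a or c) or not (c or b) = U or 1 = 1
((not a or c) or not (c or b)) and b = 1 and 0 = 0

0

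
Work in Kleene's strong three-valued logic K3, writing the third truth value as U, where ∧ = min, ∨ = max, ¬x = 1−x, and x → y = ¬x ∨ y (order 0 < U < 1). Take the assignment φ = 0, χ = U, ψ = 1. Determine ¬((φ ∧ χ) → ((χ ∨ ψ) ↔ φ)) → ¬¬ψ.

φ ∧ χ = 0 ∧ U = 0
χ ∨ ψ = U ∨ 1 = 1
(χ ∨ ψ) ↔ φ = 1 ↔ 0 = 0
(φ ∧ χ) → ((χ ∨ ψ) ↔ φ) = 0 → 0 = 1
¬((φ ∧ χ) → ((χ ∨ ψ) ↔ φ)) = ¬1 = 0
¬ψ = ¬1 = 0
¬¬ψ = ¬0 = 1
¬((φ ∧ χ) → ((χ ∨ ψ) ↔ φ)) → ¬¬ψ = 0 → 1 = 1

1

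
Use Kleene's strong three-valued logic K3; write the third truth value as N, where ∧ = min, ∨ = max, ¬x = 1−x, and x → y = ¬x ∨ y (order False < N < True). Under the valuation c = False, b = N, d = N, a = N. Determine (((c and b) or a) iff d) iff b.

c and b = False and N = False
(c and b) or a = False or N = N
((c and b) or a) iff d = N iff N = N
(((c and b) or a) iff d) iff b = N iff N = N

N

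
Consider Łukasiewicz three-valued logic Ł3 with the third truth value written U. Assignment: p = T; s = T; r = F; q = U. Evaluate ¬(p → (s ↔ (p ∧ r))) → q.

U

p ∧ r = T ∧ F = F
s ↔ (p ∧ r) = T ↔ F = F
p → (s ↔ (p ∧ r)) = T → F = F
¬(p → (s ↔ (p ∧ r))) = ¬F = T
¬(p → (s ↔ (p ∧ r))) → q = T → U = U  [min(1, 1−1+½)]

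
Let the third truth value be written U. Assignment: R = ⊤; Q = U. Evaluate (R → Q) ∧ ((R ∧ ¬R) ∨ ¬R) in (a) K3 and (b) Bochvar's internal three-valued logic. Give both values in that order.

In K3: R → Q = ⊤ → U = U  [¬⊤ ∨ U]
¬R = ¬⊤ = ⊥
R ∧ ¬R = ⊤ ∧ ⊥ = ⊥
¬R = ¬⊤ = ⊥
(R ∧ ¬R) ∨ ¬R = ⊥ ∨ ⊥ = ⊥
(R → Q) ∧ ((R ∧ ¬R) ∨ ¬R) = U ∧ ⊥ = ⊥
In Bochvar's internal three-valued logic: R → Q = ⊤ → U = U  [any arg is the third value ⇒ result is the third value]
¬R = ¬⊤ = ⊥
R ∧ ¬R = ⊤ ∧ ⊥ = ⊥
¬R = ¬⊤ = ⊥
(R ∧ ¬R) ∨ ¬R = ⊥ ∨ ⊥ = ⊥
(R → Q) ∧ ((R ∧ ¬R) ∨ ¬R) = U ∧ ⊥ = U
They differ because K3 and Bochvar's internal three-valued logic treat U differently under the binary connectives.

⊥; U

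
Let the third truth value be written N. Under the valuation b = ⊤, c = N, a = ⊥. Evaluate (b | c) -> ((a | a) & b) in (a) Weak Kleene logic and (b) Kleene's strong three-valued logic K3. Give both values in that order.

N; ⊥

In Weak Kleene logic: b | c = ⊤ | N = N
a | a = ⊥ | ⊥ = ⊥
(a | a) & b = ⊥ & ⊤ = ⊥
(b | c) -> ((a | a) & b) = N -> ⊥ = N  [any arg is the third value ⇒ result is the third value]
In Kleene's strong three-valued logic K3: b | c = ⊤ | N = ⊤
a | a = ⊥ | ⊥ = ⊥
(a | a) & b = ⊥ & ⊤ = ⊥
(b | c) -> ((a | a) & b) = ⊤ -> ⊥ = ⊥
They differ because Weak Kleene logic and Kleene's strong three-valued logic K3 treat N differently under the binary connectives.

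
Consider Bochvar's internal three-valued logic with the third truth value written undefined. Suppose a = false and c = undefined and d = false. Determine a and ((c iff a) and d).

undefined

c iff a = undefined iff false = undefined
(c iff a) and d = undefined and false = undefined
a and ((c iff a) and d) = false and undefined = undefined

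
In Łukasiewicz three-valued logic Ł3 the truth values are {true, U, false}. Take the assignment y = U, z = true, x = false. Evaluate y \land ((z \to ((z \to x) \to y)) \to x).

false

z \to x = true \to false = false
(z \to x) \to y = false \to U = true  [min(1, 1−0+½)]
z \to ((z \to x) \to y) = true \to true = true
(z \to ((z \to x) \to y)) \to x = true \to false = false
y \land ((z \to ((z \to x) \to y)) \to x) = U \land false = false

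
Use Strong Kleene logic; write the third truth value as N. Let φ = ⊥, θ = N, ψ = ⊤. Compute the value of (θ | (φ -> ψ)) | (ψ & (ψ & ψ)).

⊤

φ -> ψ = ⊥ -> ⊤ = ⊤
θ | (φ -> ψ) = N | ⊤ = ⊤
ψ & ψ = ⊤ & ⊤ = ⊤
ψ & (ψ & ψ) = ⊤ & ⊤ = ⊤
(θ | (φ -> ψ)) | (ψ & (ψ & ψ)) = ⊤ | ⊤ = ⊤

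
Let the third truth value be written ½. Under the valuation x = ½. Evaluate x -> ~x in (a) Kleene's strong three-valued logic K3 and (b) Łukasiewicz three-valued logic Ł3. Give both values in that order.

In Kleene's strong three-valued logic K3: ~x = ~½ = ½
x -> ~x = ½ -> ½ = ½  [~½ | ½]
In Łukasiewicz three-valued logic Ł3: ~x = ~½ = ½
x -> ~x = ½ -> ½ = True  [min(1, 1−½+½)]
They differ because Kleene's strong three-valued logic K3 and Łukasiewicz three-valued logic Ł3 treat ½ differently under implication.

½; True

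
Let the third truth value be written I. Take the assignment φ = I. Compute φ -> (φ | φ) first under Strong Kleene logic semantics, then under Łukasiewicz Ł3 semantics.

I; 1

In Strong Kleene logic: φ | φ = I | I = I
φ -> (φ | φ) = I -> I = I  [~I | I]
In Łukasiewicz Ł3: φ | φ = I | I = I
φ -> (φ | φ) = I -> I = 1
They differ because Strong Kleene logic and Łukasiewicz Ł3 treat I differently under implication.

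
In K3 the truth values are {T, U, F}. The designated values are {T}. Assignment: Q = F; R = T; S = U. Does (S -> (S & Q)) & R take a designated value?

S & Q = U & F = F
S -> (S & Q) = U -> F = U  [~U | F]
(S -> (S & Q)) & R = U & T = U
U ∉ {T}.

No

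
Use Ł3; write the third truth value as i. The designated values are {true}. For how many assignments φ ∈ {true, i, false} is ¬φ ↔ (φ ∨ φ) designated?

φ=true: false ·
φ=i: true ✓
φ=false: false ·

1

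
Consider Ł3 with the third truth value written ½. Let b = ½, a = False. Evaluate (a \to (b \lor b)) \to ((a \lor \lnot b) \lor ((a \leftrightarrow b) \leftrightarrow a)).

b \lor b = ½ \lor ½ = ½
a \to (b \lor b) = False \to ½ = True  [min(1, 1−0+½)]
\lnot b = \lnot ½ = ½
a \lor \lnot b = False \lor ½ = ½
a \leftrightarrow b = False \leftrightarrow ½ = ½
(a \leftrightarrow b) \leftrightarrow a = ½ \leftrightarrow False = ½
(a \lor \lnot b) \lor ((a \leftrightarrow b) \leftrightarrow a) = ½ \lor ½ = ½
(a \to (b \lor b)) \to ((a \lor \lnot b) \lor ((a \leftrightarrow b) \leftrightarrow a)) = True \to ½ = ½

½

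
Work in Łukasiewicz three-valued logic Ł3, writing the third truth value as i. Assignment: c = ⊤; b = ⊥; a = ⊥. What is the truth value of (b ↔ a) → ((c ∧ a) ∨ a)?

b ↔ a = ⊥ ↔ ⊥ = ⊤
c ∧ a = ⊤ ∧ ⊥ = ⊥
(c ∧ a) ∨ a = ⊥ ∨ ⊥ = ⊥
(b ↔ a) → ((c ∧ a) ∨ a) = ⊤ → ⊥ = ⊥

⊥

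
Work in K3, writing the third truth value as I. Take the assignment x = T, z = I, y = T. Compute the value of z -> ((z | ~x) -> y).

~x = ~T = F
z | ~x = I | F = I
(z | ~x) -> y = I -> T = T
z -> ((z | ~x) -> y) = I -> T = T

T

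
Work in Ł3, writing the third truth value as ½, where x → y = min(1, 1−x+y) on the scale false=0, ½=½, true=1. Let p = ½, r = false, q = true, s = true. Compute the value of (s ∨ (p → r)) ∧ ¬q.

false

p → r = ½ → false = ½  [min(1, 1−½+0)]
s ∨ (p → r) = true ∨ ½ = true
¬q = ¬true = false
(s ∨ (p → r)) ∧ ¬q = true ∧ false = false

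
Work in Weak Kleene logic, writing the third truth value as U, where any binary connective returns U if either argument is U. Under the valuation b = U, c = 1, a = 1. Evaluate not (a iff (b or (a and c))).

U

a and c = 1 and 1 = 1
b or (a and c) = U or 1 = U
a iff (b or (a and c)) = 1 iff U = U
not (a iff (b or (a and c))) = not U = U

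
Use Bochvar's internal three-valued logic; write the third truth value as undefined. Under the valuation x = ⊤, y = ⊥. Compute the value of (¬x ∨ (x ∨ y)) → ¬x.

¬x = ¬⊤ = ⊥
x ∨ y = ⊤ ∨ ⊥ = ⊤
¬x ∨ (x ∨ y) = ⊥ ∨ ⊤ = ⊤
¬x = ¬⊤ = ⊥
(¬x ∨ (x ∨ y)) → ¬x = ⊤ → ⊥ = ⊥

⊥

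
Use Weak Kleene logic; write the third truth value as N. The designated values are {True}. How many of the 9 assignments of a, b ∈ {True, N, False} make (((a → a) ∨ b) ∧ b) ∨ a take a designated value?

Designated under: (a=True, b=True); (a=True, b=False); (a=False, b=True).

3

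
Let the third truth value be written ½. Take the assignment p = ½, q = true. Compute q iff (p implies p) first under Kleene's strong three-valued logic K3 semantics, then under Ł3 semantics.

In Kleene's strong three-valued logic K3: p implies p = ½ implies ½ = ½
q iff (p implies p) = true iff ½ = ½
In Ł3: p implies p = ½ implies ½ = true  [min(1, 1−½+½)]
q iff (p implies p) = true iff true = true
They differ because Kleene's strong three-valued logic K3 and Ł3 treat ½ differently under implication.

½; true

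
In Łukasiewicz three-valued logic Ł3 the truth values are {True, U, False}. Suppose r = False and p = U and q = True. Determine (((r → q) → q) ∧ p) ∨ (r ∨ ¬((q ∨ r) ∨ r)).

r → q = False → True = True
(r → q) → q = True → True = True
((r → q) → q) ∧ p = True ∧ U = U
q ∨ r = True ∨ False = True
(q ∨ r) ∨ r = True ∨ False = True
¬((q ∨ r) ∨ r) = ¬True = False
r ∨ ¬((q ∨ r) ∨ r) = False ∨ False = False
(((r → q) → q) ∧ p) ∨ (r ∨ ¬((q ∨ r) ∨ r)) = U ∨ False = U

U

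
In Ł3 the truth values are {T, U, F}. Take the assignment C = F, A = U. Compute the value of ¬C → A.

¬C = ¬F = T
¬C → A = T → U = U  [min(1, 1−1+½)]

U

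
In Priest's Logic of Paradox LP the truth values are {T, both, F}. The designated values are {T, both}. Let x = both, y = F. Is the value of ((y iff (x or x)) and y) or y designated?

x or x = both or both = both
y iff (x or x) = F iff both = both
(y iff (x or x)) and y = both and F = F
((y iff (x or x)) and y) or y = F or F = F
F ∉ {T, both}.

No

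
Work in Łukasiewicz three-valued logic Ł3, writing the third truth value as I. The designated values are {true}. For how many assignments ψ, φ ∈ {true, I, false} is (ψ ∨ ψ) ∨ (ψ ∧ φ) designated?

Designated under: (ψ=true, φ=true); (ψ=true, φ=I); (ψ=true, φ=false).

3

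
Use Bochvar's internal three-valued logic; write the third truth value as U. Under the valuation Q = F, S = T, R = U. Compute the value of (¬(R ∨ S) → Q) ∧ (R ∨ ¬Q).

U

R ∨ S = U ∨ T = U
¬(R ∨ S) = ¬U = U
¬(R ∨ S) → Q = U → F = U  [any arg is the third value ⇒ result is the third value]
¬Q = ¬F = T
R ∨ ¬Q = U ∨ T = U
(¬(R ∨ S) → Q) ∧ (R ∨ ¬Q) = U ∧ U = U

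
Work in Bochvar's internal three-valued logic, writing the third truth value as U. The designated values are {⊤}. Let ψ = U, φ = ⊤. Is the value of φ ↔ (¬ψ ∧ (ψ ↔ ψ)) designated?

No

¬ψ = ¬U = U
ψ ↔ ψ = U ↔ U = U
¬ψ ∧ (ψ ↔ ψ) = U ∧ U = U
φ ↔ (¬ψ ∧ (ψ ↔ ψ)) = ⊤ ↔ U = U
U ∉ {⊤}.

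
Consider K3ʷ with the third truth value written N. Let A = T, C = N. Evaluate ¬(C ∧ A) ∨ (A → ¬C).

N

C ∧ A = N ∧ T = N
¬(C ∧ A) = ¬N = N
¬C = ¬N = N
A → ¬C = T → N = N  [any arg is the third value ⇒ result is the third value]
¬(C ∧ A) ∨ (A → ¬C) = N ∨ N = N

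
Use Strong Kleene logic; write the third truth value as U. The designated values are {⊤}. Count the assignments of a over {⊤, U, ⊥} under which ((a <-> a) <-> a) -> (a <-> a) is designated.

a=⊤: ⊤ ✓
a=U: U ·
a=⊥: ⊤ ✓

2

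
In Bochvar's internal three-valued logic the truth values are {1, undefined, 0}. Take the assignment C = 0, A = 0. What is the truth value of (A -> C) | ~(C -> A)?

A -> C = 0 -> 0 = 1
C -> A = 0 -> 0 = 1
~(C -> A) = ~1 = 0
(A -> C) | ~(C -> A) = 1 | 0 = 1

1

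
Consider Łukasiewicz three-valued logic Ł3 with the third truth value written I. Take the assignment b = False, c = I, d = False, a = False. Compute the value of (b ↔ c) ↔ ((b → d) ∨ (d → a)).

I

b ↔ c = False ↔ I = I  [1 − |0−½|]
b → d = False → False = True
d → a = False → False = True
(b → d) ∨ (d → a) = True ∨ True = True
(b ↔ c) ↔ ((b → d) ∨ (d → a)) = I ↔ True = I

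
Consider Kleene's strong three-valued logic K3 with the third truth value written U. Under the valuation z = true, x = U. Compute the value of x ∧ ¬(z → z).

z → z = true → true = true
¬(z → z) = ¬true = false
x ∧ ¬(z → z) = U ∧ false = false

false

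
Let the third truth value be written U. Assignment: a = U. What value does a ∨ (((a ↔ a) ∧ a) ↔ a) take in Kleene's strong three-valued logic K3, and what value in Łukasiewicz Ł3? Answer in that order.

In Kleene's strong three-valued logic K3: a ↔ a = U ↔ U = U
(a ↔ a) ∧ a = U ∧ U = U
((a ↔ a) ∧ a) ↔ a = U ↔ U = U
a ∨ (((a ↔ a) ∧ a) ↔ a) = U ∨ U = U
In Łukasiewicz Ł3: a ↔ a = U ↔ U = T  [1 − |½−½|]
(a ↔ a) ∧ a = T ∧ U = U
((a ↔ a) ∧ a) ↔ a = U ↔ U = T
a ∨ (((a ↔ a) ∧ a) ↔ a) = U ∨ T = T
They differ because Kleene's strong three-valued logic K3 and Łukasiewicz Ł3 treat U differently under implication.

U; T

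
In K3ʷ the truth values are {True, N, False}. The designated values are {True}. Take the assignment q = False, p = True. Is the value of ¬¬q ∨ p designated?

Yes

¬q = ¬False = True
¬¬q = ¬True = False
¬¬q ∨ p = False ∨ True = True
True ∈ {True}.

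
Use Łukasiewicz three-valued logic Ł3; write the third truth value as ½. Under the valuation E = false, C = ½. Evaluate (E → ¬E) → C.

½

¬E = ¬false = true
E → ¬E = false → true = true
(E → ¬E) → C = true → ½ = ½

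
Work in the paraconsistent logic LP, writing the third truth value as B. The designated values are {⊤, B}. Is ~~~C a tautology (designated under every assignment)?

Countermodel: C=⊤ gives ⊥, which is not designated.

No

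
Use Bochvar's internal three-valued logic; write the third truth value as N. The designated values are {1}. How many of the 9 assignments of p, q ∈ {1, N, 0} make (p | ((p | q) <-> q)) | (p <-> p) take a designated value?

4

Designated under: (p=1, q=1); (p=1, q=0); (p=0, q=1); (p=0, q=0).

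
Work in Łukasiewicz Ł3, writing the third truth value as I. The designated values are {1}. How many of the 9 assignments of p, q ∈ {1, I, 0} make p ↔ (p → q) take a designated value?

2

Designated under: (p=1, q=1); (p=I, q=0).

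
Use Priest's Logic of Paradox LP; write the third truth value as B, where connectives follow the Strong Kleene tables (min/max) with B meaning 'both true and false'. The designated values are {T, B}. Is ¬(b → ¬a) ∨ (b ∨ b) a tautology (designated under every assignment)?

Countermodel: b=F, a=T gives F, which is not designated.

No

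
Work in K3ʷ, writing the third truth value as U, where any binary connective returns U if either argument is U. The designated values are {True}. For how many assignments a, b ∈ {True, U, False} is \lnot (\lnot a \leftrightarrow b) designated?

2

Designated under: (a=True, b=True); (a=False, b=False).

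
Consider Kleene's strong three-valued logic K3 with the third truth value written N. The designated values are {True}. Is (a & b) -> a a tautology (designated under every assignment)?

Countermodel: a=N, b=True gives N, which is not designated.

No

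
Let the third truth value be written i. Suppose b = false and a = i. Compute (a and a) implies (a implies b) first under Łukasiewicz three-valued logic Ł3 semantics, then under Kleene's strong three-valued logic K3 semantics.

true; i

In Łukasiewicz three-valued logic Ł3: a and a = i and i = i
a implies b = i implies false = i  [min(1, 1−½+0)]
(a and a) implies (a implies b) = i implies i = true
In Kleene's strong three-valued logic K3: a and a = i and i = i
a implies b = i implies false = i  [not i or false]
(a and a) implies (a implies b) = i implies i = i
They differ because Łukasiewicz three-valued logic Ł3 and Kleene's strong three-valued logic K3 treat i differently under implication.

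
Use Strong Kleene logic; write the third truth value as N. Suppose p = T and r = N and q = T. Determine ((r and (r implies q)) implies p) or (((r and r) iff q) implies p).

T

r implies q = N implies T = T  [not N or T]
r and (r implies q) = N and T = N
(r and (r implies q)) implies p = N implies T = T
r and r = N and N = N
(r and r) iff q = N iff T = N
((r and r) iff q) implies p = N implies T = T
((r and (r implies q)) implies p) or (((r and r) iff q) implies p) = T or T = T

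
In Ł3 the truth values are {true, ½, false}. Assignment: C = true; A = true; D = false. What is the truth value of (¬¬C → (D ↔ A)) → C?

¬C = ¬true = false
¬¬C = ¬false = true
D ↔ A = false ↔ true = false
¬¬C → (D ↔ A) = true → false = false
(¬¬C → (D ↔ A)) → C = false → true = true

true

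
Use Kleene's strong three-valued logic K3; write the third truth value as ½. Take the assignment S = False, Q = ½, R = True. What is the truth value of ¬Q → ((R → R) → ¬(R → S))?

True

¬Q = ¬½ = ½
R → R = True → True = True
R → S = True → False = False
¬(R → S) = ¬False = True
(R → R) → ¬(R → S) = True → True = True
¬Q → ((R → R) → ¬(R → S)) = ½ → True = True  [¬½ ∨ True]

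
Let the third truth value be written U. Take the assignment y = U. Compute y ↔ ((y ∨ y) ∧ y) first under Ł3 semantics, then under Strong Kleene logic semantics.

In Ł3: y ∨ y = U ∨ U = U
(y ∨ y) ∧ y = U ∧ U = U
y ↔ ((y ∨ y) ∧ y) = U ↔ U = T  [1 − |½−½|]
In Strong Kleene logic: y ∨ y = U ∨ U = U
(y ∨ y) ∧ y = U ∧ U = U
y ↔ ((y ∨ y) ∧ y) = U ↔ U = U
They differ because Ł3 and Strong Kleene logic treat U differently under implication.

T; U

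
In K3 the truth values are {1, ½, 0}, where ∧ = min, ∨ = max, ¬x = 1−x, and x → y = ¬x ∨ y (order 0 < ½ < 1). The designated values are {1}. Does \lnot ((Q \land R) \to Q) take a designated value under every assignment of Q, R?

No

Countermodel: Q=1, R=1 gives 0, which is not designated.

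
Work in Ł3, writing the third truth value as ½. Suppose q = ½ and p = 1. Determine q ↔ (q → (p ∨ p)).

p ∨ p = 1 ∨ 1 = 1
q → (p ∨ p) = ½ → 1 = 1  [min(1, 1−½+1)]
q ↔ (q → (p ∨ p)) = ½ ↔ 1 = ½

½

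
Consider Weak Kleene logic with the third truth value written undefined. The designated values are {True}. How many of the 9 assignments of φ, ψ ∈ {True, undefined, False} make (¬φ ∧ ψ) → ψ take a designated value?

Designated under: (φ=True, ψ=True); (φ=True, ψ=False); (φ=False, ψ=True); (φ=False, ψ=False).

4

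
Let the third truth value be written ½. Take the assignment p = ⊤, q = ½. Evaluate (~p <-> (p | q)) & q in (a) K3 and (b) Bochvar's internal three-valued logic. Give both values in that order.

In K3: ~p = ~⊤ = ⊥
p | q = ⊤ | ½ = ⊤
~p <-> (p | q) = ⊥ <-> ⊤ = ⊥
(~p <-> (p | q)) & q = ⊥ & ½ = ⊥
In Bochvar's internal three-valued logic: ~p = ~⊤ = ⊥
p | q = ⊤ | ½ = ½
~p <-> (p | q) = ⊥ <-> ½ = ½
(~p <-> (p | q)) & q = ½ & ½ = ½
They differ because K3 and Bochvar's internal three-valued logic treat ½ differently under the binary connectives.

⊥; ½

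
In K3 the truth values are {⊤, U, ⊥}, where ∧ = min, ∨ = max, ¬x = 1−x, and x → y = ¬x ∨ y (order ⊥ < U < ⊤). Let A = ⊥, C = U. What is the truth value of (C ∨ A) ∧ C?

C ∨ A = U ∨ ⊥ = U
(C ∨ A) ∧ C = U ∧ U = U

U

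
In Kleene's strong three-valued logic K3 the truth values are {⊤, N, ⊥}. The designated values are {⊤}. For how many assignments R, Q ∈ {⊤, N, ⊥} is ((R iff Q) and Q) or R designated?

3

Designated under: (R=⊤, Q=⊤); (R=⊤, Q=N); (R=⊤, Q=⊥).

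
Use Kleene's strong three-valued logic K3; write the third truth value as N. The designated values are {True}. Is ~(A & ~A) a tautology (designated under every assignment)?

Countermodel: A=N gives N, which is not designated.

No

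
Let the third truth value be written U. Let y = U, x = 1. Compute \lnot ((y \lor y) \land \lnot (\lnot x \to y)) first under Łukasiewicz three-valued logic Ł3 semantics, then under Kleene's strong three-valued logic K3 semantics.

1; 1

In Łukasiewicz three-valued logic Ł3: y \lor y = U \lor U = U
\lnot x = \lnot 1 = 0
\lnot x \to y = 0 \to U = 1  [min(1, 1−0+½)]
\lnot (\lnot x \to y) = \lnot 1 = 0
(y \lor y) \land \lnot (\lnot x \to y) = U \land 0 = 0
\lnot ((y \lor y) \land \lnot (\lnot x \to y)) = \lnot 0 = 1
In Kleene's strong three-valued logic K3: y \lor y = U \lor U = U
\lnot x = \lnot 1 = 0
\lnot x \to y = 0 \to U = 1  [\lnot 0 \lor U]
\lnot (\lnot x \to y) = \lnot 1 = 0
(y \lor y) \land \lnot (\lnot x \to y) = U \land 0 = 0
\lnot ((y \lor y) \land \lnot (\lnot x \to y)) = \lnot 0 = 1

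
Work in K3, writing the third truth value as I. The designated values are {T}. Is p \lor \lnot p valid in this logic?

Countermodel: p=I gives I, which is not designated.

No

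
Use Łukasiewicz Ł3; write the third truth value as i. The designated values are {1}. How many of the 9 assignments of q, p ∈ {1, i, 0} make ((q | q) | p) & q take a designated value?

Designated under: (q=1, p=1); (q=1, p=i); (q=1, p=0).

3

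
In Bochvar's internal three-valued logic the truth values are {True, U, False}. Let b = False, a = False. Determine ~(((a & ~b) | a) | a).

~b = ~False = True
a & ~b = False & True = False
(a & ~b) | a = False | False = False
((a & ~b) | a) | a = False | False = False
~(((a & ~b) | a) | a) = ~False = True

True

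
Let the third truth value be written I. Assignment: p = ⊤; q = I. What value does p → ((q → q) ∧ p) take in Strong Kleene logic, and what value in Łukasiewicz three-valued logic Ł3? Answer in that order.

In Strong Kleene logic: q → q = I → I = I
(q → q) ∧ p = I ∧ ⊤ = I
p → ((q → q) ∧ p) = ⊤ → I = I
In Łukasiewicz three-valued logic Ł3: q → q = I → I = ⊤
(q → q) ∧ p = ⊤ ∧ ⊤ = ⊤
p → ((q → q) ∧ p) = ⊤ → ⊤ = ⊤
They differ because Strong Kleene logic and Łukasiewicz three-valued logic Ł3 treat I differently under implication.

I; ⊤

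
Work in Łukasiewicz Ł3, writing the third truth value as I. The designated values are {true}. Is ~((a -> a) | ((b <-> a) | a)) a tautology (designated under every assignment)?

No

Countermodel: a=true, b=true gives false, which is not designated.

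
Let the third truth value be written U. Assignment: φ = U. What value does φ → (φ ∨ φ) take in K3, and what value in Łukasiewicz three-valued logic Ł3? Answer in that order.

In K3: φ ∨ φ = U ∨ U = U
φ → (φ ∨ φ) = U → U = U
In Łukasiewicz three-valued logic Ł3: φ ∨ φ = U ∨ U = U
φ → (φ ∨ φ) = U → U = true  [min(1, 1−½+½)]
They differ because K3 and Łukasiewicz three-valued logic Ł3 treat U differently under implication.

U; true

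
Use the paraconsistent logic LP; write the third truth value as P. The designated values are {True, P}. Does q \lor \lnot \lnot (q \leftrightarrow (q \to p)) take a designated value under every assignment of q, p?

Countermodel: q=False, p=True gives False, which is not designated.

No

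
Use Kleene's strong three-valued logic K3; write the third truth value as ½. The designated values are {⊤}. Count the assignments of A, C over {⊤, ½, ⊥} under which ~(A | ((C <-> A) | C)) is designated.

Of the 9 assignments, 0 give a value in {⊤}.

0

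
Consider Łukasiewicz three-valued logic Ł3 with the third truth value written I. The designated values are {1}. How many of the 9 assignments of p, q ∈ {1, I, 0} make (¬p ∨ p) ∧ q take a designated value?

Designated under: (p=1, q=1); (p=0, q=1).

2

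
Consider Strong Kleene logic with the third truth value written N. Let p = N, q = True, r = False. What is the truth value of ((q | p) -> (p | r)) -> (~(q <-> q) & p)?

q | p = True | N = True
p | r = N | False = N
(q | p) -> (p | r) = True -> N = N
q <-> q = True <-> True = True
~(q <-> q) = ~True = False
~(q <-> q) & p = False & N = False
((q | p) -> (p | r)) -> (~(q <-> q) & p) = N -> False = N

N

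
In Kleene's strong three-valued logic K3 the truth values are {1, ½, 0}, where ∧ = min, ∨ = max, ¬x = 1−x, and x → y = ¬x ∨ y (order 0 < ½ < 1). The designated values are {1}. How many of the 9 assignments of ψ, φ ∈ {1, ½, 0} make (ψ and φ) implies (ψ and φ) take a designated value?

6

Of the 9 assignments, 6 give a value in {1}.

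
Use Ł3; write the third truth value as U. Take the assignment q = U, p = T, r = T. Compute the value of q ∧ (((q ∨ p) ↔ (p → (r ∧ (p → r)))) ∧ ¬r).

q ∨ p = U ∨ T = T
p → r = T → T = T
r ∧ (p → r) = T ∧ T = T
p → (r ∧ (p → r)) = T → T = T
(q ∨ p) ↔ (p → (r ∧ (p → r))) = T ↔ T = T
¬r = ¬T = F
((q ∨ p) ↔ (p → (r ∧ (p → r)))) ∧ ¬r = T ∧ F = F
q ∧ (((q ∨ p) ↔ (p → (r ∧ (p → r)))) ∧ ¬r) = U ∧ F = F

F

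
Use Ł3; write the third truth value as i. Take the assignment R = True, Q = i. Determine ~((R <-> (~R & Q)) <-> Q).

i

~R = ~True = False
~R & Q = False & i = False
R <-> (~R & Q) = True <-> False = False
(R <-> (~R & Q)) <-> Q = False <-> i = i  [1 − |0−½|]
~((R <-> (~R & Q)) <-> Q) = ~i = i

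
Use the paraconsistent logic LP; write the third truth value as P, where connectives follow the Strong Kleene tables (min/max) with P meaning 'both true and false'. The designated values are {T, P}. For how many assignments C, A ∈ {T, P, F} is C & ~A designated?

Designated under: (C=T, A=P); (C=T, A=F); (C=P, A=P); (C=P, A=F).

4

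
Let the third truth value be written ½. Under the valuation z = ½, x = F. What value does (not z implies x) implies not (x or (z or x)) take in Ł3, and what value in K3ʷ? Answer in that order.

In Ł3: not z = not ½ = ½
not z implies x = ½ implies F = ½  [min(1, 1−½+0)]
z or x = ½ or F = ½
x or (z or x) = F or ½ = ½
not (x or (z or x)) = not ½ = ½
(not z implies x) implies not (x or (z or x)) = ½ implies ½ = T
In K3ʷ: not z = not ½ = ½
not z implies x = ½ implies F = ½
z or x = ½ or F = ½
x or (z or x) = F or ½ = ½
not (x or (z or x)) = not ½ = ½
(not z implies x) implies not (x or (z or x)) = ½ implies ½ = ½
They differ because Ł3 and K3ʷ treat ½ differently under the binary connectives.

T; ½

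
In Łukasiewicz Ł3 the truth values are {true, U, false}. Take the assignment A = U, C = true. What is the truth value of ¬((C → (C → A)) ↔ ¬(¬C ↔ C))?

U

C → A = true → U = U
C → (C → A) = true → U = U
¬C = ¬true = false
¬C ↔ C = false ↔ true = false
¬(¬C ↔ C) = ¬false = true
(C → (C → A)) ↔ ¬(¬C ↔ C) = U ↔ true = U
¬((C → (C → A)) ↔ ¬(¬C ↔ C)) = ¬U = U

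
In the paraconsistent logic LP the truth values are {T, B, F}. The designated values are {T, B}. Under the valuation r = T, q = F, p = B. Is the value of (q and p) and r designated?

q and p = F and B = F
(q and p) and r = F and T = F
F ∉ {T, B}.

No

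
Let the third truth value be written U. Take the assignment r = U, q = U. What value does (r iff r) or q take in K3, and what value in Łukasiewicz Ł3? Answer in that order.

In K3: r iff r = U iff U = U
(r iff r) or q = U or U = U
In Łukasiewicz Ł3: r iff r = U iff U = 1  [1 − |½−½|]
(r iff r) or q = 1 or U = 1
They differ because K3 and Łukasiewicz Ł3 treat U differently under implication.

U; 1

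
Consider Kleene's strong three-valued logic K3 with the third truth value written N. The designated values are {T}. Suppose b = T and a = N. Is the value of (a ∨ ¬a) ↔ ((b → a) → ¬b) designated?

¬a = ¬N = N
a ∨ ¬a = N ∨ N = N
b → a = T → N = N  [¬T ∨ N]
¬b = ¬T = F
(b → a) → ¬b = N → F = N
(a ∨ ¬a) ↔ ((b → a) → ¬b) = N ↔ N = N
N ∉ {T}.

No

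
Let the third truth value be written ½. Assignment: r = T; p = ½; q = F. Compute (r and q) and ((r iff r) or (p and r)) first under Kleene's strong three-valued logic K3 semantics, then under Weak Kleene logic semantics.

F; ½

In Kleene's strong three-valued logic K3: r and q = T and F = F
r iff r = T iff T = T
p and r = ½ and T = ½
(r iff r) or (p and r) = T or ½ = T
(r and q) and ((r iff r) or (p and r)) = F and T = F
In Weak Kleene logic: r and q = T and F = F
r iff r = T iff T = T
p and r = ½ and T = ½
(r iff r) or (p and r) = T or ½ = ½
(r and q) and ((r iff r) or (p and r)) = F and ½ = ½
They differ because Kleene's strong three-valued logic K3 and Weak Kleene logic treat ½ differently under the binary connectives.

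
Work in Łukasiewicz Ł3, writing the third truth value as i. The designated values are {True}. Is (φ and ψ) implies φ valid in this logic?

Every assignment of φ, ψ over {True, i, False} gives a value in {True}.
In particular, with φ=i, ψ=i: (φ and ψ) implies φ = True.

Yes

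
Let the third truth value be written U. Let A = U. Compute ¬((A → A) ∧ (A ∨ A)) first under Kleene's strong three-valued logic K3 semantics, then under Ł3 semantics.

In Kleene's strong three-valued logic K3: A → A = U → U = U  [¬U ∨ U]
A ∨ A = U ∨ U = U
(A → A) ∧ (A ∨ A) = U ∧ U = U
¬((A → A) ∧ (A ∨ A)) = ¬U = U
In Ł3: A → A = U → U = True
A ∨ A = U ∨ U = U
(A → A) ∧ (A ∨ A) = True ∧ U = U
¬((A → A) ∧ (A ∨ A)) = ¬U = U

U; U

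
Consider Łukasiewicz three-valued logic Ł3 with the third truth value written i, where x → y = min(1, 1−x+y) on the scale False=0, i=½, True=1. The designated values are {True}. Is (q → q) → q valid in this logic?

Countermodel: q=i gives i, which is not designated.

No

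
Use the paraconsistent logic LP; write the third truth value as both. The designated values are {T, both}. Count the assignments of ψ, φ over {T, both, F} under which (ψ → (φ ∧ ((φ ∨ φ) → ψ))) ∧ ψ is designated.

5

Of the 9 assignments, 5 give a value in {T, both}.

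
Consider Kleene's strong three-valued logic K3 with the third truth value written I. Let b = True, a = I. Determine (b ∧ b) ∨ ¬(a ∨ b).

b ∧ b = True ∧ True = True
a ∨ b = I ∨ True = True
¬(a ∨ b) = ¬True = False
(b ∧ b) ∨ ¬(a ∨ b) = True ∨ False = True

True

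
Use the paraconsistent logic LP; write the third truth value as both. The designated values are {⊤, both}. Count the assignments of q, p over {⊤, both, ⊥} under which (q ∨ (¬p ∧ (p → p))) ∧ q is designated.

6

Of the 9 assignments, 6 give a value in {⊤, both}.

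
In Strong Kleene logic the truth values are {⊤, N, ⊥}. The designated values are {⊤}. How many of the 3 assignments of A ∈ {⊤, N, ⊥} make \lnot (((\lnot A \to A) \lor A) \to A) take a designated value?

A=⊤: ⊥ ·
A=N: N ·
A=⊥: ⊥ ·

0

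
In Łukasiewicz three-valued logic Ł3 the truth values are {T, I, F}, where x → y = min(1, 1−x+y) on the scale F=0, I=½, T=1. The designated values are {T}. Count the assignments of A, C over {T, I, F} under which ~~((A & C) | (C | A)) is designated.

Of the 9 assignments, 5 give a value in {T}.

5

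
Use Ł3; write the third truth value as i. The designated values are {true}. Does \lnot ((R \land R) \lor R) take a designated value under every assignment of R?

No

Countermodel: R=true gives false, which is not designated.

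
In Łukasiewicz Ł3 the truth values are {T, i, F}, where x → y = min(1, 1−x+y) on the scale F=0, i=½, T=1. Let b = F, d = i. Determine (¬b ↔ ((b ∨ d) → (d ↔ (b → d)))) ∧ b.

¬b = ¬F = T
b ∨ d = F ∨ i = i
b → d = F → i = T  [min(1, 1−0+½)]
d ↔ (b → d) = i ↔ T = i
(b ∨ d) → (d ↔ (b → d)) = i → i = T
¬b ↔ ((b ∨ d) → (d ↔ (b → d))) = T ↔ T = T
(¬b ↔ ((b ∨ d) → (d ↔ (b → d)))) ∧ b = T ∧ F = F

F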